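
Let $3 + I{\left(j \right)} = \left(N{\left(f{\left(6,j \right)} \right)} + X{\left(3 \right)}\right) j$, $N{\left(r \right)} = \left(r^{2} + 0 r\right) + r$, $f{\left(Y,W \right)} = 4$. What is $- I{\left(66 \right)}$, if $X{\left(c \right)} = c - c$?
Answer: $-1317$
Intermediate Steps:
$X{\left(c \right)} = 0$
$N{\left(r \right)} = r + r^{2}$ ($N{\left(r \right)} = \left(r^{2} + 0\right) + r = r^{2} + r = r + r^{2}$)
$I{\left(j \right)} = -3 + 20 j$ ($I{\left(j \right)} = -3 + \left(4 \left(1 + 4\right) + 0\right) j = -3 + \left(4 \cdot 5 + 0\right) j = -3 + \left(20 + 0\right) j = -3 + 20 j$)
$- I{\left(66 \right)} = - (-3 + 20 \cdot 66) = - (-3 + 1320) = \left(-1\right) 1317 = -1317$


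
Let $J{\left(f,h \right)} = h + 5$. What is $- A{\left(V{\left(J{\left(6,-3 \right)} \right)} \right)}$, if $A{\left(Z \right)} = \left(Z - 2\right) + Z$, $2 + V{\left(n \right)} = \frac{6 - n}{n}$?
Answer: $2$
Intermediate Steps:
$J{\left(f,h \right)} = 5 + h$
$V{\left(n \right)} = -2 + \frac{6 - n}{n}$
$A{\left(Z \right)} = -2 + 2 Z$ ($A{\left(Z \right)} = \left(-2 + Z\right) + Z = -2 + 2 Z$)
$- A{\left(V{\left(J{\left(6,-3 \right)} \right)} \right)} = - (-2 + 2 \left(-3 + \frac{6}{5 - 3}\right)) = - (-2 + 2 \left(-3 + \frac{6}{2}\right)) = - (-2 + 2 \left(-3 + 6 \cdot \frac{1}{2}\right)) = - (-2 + 2 \left(-3 + 3\right)) = - (-2 + 2 \cdot 0) = - (-2 + 0) = \left(-1\right) \left(-2\right) = 2$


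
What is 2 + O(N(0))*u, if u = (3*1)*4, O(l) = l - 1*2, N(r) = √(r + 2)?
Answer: -22 + 12*√2 ≈ -5.0294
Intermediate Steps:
N(r) = √(2 + r)
O(l) = -2 + l (O(l) = l - 2 = -2 + l)
u = 12 (u = 3*4 = 12)
2 + O(N(0))*u = 2 + (-2 + √(2 + 0))*12 = 2 + (-2 + √2)*12 = 2 + (-24 + 12*√2) = -22 + 12*√2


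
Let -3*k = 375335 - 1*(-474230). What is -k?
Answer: 849565/3 ≈ 2.8319e+5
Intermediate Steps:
k = -849565/3 (k = -(375335 - 1*(-474230))/3 = -(375335 + 474230)/3 = -⅓*849565 = -849565/3 ≈ -2.8319e+5)
-k = -1*(-849565/3) = 849565/3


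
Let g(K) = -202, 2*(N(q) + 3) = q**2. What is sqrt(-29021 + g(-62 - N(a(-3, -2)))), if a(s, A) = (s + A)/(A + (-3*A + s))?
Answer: 3*I*sqrt(3247) ≈ 170.95*I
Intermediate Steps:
a(s, A) = (A + s)/(s - 2*A) (a(s, A) = (A + s)/(A + (s - 3*A)) = (A + s)/(s - 2*A))
N(q) = -3 + q**2/2
sqrt(-29021 + g(-62 - N(a(-3, -2)))) = sqrt(-29021 - 202) = sqrt(-29223) = 3*I*sqrt(3247)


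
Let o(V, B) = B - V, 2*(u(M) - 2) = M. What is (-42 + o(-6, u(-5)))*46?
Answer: -1679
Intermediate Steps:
u(M) = 2 + M/2
(-42 + o(-6, u(-5)))*46 = (-42 + ((2 + (½)*(-5)) - 1*(-6)))*46 = (-42 + ((2 - 5/2) + 6))*46 = (-42 + (-½ + 6))*46 = (-42 + 11/2)*46 = -73/2*46 = -1679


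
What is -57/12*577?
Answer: -10963/4 ≈ -2740.8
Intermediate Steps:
-57/12*577 = -57*1/12*577 = -19/4*577 = -10963/4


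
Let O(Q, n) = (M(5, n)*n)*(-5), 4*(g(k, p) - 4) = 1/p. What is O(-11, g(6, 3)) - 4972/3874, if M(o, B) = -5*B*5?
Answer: 580984141/278928 ≈ 2082.9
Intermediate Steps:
g(k, p) = 4 + 1/(4*p)
M(o, B) = -25*B
O(Q, n) = 125*n² (O(Q, n) = ((-25*n)*n)*(-5) = -25*n²*(-5) = 125*n²)
O(-11, g(6, 3)) - 4972/3874 = 125*(4 + (¼)/3)² - 4972/3874 = 125*(4 + (¼)*(⅓))² - 4972/3874 = 125*(4 + 1/12)² - 1*2486/1937 = 125*(49/12)² - 2486/1937 = 125*(2401/144) - 2486/1937 = 300125/144 - 2486/1937 = 580984141/278928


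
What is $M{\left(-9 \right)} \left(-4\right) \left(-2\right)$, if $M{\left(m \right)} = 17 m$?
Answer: $-1224$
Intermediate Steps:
$M{\left(-9 \right)} \left(-4\right) \left(-2\right) = 17 \left(-9\right) \left(-4\right) \left(-2\right) = \left(-153\right) \left(-4\right) \left(-2\right) = 612 \left(-2\right) = -1224$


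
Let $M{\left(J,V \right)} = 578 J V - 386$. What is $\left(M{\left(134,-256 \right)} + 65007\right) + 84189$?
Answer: $-19678902$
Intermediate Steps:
$M{\left(J,V \right)} = -386 + 578 J V$ ($M{\left(J,V \right)} = 578 J V - 386 = -386 + 578 J V$)
$\left(M{\left(134,-256 \right)} + 65007\right) + 84189 = \left(\left(-386 + 578 \cdot 134 \left(-256\right)\right) + 65007\right) + 84189 = \left(\left(-386 - 19827712\right) + 65007\right) + 84189 = \left(-19828098 + 65007\right) + 84189 = -19763091 + 84189 = -19678902$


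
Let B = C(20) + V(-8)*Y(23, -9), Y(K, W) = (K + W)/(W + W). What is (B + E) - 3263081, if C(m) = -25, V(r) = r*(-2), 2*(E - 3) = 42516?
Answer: -29176717/9 ≈ -3.2419e+6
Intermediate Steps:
E = 21261 (E = 3 + (1/2)*42516 = 3 + 21258 = 21261)
V(r) = -2*r
Y(K, W) = (K + W)/(2*W) (Y(K, W) = (K + W)/((2*W)) = (K + W)*(1/(2*W)) = (K + W)/(2*W))
B = -337/9 (B = -25 + (-2*(-8))*((1/2)*(23 - 9)/(-9)) = -25 + 16*((1/2)*(-1/9)*14) = -25 + 16*(-7/9) = -25 - 112/9 = -337/9 ≈ -37.444)
(B + E) - 3263081 = (-337/9 + 21261) - 3263081 = 191012/9 - 3263081 = -29176717/9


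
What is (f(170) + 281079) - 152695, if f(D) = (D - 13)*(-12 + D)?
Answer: 153190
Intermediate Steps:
f(D) = (-13 + D)*(-12 + D)
(f(170) + 281079) - 152695 = ((156 + 170² - 25*170) + 281079) - 152695 = ((156 + 28900 - 4250) + 281079) - 152695 = (24806 + 281079) - 152695 = 305885 - 152695 = 153190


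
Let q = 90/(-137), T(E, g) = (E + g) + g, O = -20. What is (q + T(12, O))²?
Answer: 15413476/18769 ≈ 821.22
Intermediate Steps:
T(E, g) = E + 2*g
q = -90/137 (q = 90*(-1/137) = -90/137 ≈ -0.65693)
(q + T(12, O))² = (-90/137 + (12 + 2*(-20)))² = (-90/137 + (12 - 40))² = (-90/137 - 28)² = (-3926/137)² = 15413476/18769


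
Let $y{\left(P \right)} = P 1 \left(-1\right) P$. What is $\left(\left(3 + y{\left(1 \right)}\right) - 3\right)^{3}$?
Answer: $-1$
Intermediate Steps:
$y{\left(P \right)} = - P^{2}$ ($y{\left(P \right)} = P \left(-1\right) P = - P P = - P^{2}$)
$\left(\left(3 + y{\left(1 \right)}\right) - 3\right)^{3} = \left(\left(3 - 1^{2}\right) - 3\right)^{3} = \left(\left(3 - 1\right) - 3\right)^{3} = \left(2 - 3\right)^{3} = \left(-1\right)^{3} = -1$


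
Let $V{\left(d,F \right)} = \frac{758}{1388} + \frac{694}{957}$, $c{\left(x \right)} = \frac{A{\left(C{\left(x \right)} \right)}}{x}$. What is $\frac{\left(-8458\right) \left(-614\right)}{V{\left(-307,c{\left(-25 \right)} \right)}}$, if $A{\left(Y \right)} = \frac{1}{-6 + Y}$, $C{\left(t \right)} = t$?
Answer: $\frac{3449113295496}{844339} \approx 4.085 \cdot 10^{6}$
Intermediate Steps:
$c{\left(x \right)} = \frac{1}{x \left(-6 + x\right)}$ ($c{\left(x \right)} = \frac{1}{\left(-6 + x\right) x} = \frac{1}{x \left(-6 + x\right)}$)
$V{\left(d,F \right)} = \frac{844339}{664158}$ ($V{\left(d,F \right)} = 758 \cdot \frac{1}{1388} + 694 \cdot \frac{1}{957} = \frac{379}{694} + \frac{694}{957} = \frac{844339}{664158}$)
$\frac{\left(-8458\right) \left(-614\right)}{V{\left(-307,c{\left(-25 \right)} \right)}} = \frac{\left(-8458\right) \left(-614\right)}{\frac{844339}{664158}} = 5193212 \cdot \frac{664158}{844339} = \frac{3449113295496}{844339}$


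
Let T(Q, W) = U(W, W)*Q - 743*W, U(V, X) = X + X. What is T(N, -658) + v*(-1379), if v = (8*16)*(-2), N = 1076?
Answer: -574098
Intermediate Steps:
U(V, X) = 2*X
T(Q, W) = -743*W + 2*Q*W (T(Q, W) = (2*W)*Q - 743*W = 2*Q*W - 743*W = -743*W + 2*Q*W)
v = -256 (v = 128*(-2) = -256)
T(N, -658) + v*(-1379) = -658*(-743 + 2*1076) - 256*(-1379) = -658*(-743 + 2152) + 353024 = -658*1409 + 353024 = -927122 + 353024 = -574098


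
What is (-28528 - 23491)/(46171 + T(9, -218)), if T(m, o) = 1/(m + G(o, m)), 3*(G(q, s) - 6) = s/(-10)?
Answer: -7646793/6787147 ≈ -1.1267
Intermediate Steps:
G(q, s) = 6 - s/30 (G(q, s) = 6 + (s/(-10))/3 = 6 + (s*(-1/10))/3 = 6 + (-s/10)/3 = 6 - s/30)
T(m, o) = 1/(6 + 29*m/30) (T(m, o) = 1/(m + (6 - m/30)) = 1/(6 + 29*m/30))
(-28528 - 23491)/(46171 + T(9, -218)) = (-28528 - 23491)/(46171 + 30/(180 + 29*9)) = -52019/(46171 + 30/(180 + 261)) = -52019/(46171 + 30/441) = -52019/(46171 + 30*(1/441)) = -52019/(46171 + 10/147) = -52019/6787147/147 = -52019*147/6787147 = -7646793/6787147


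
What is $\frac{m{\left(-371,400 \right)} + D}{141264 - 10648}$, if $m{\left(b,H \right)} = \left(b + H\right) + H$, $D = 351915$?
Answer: $\frac{44043}{16327} \approx 2.6976$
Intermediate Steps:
$m{\left(b,H \right)} = b + 2 H$ ($m{\left(b,H \right)} = \left(H + b\right) + H = b + 2 H$)
$\frac{m{\left(-371,400 \right)} + D}{141264 - 10648} = \frac{\left(-371 + 2 \cdot 400\right) + 351915}{141264 - 10648} = \frac{\left(-371 + 800\right) + 351915}{130616} = \left(429 + 351915\right) \frac{1}{130616} = 352344 \cdot \frac{1}{130616} = \frac{44043}{16327}$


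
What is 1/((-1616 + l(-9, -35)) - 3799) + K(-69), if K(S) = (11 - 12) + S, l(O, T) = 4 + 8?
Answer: -378211/5403 ≈ -70.000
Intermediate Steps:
l(O, T) = 12
K(S) = -1 + S
1/((-1616 + l(-9, -35)) - 3799) + K(-69) = 1/((-1616 + 12) - 3799) + (-1 - 69) = 1/(-1604 - 3799) - 70 = 1/(-5403) - 70 = -1/5403 - 70 = -378211/5403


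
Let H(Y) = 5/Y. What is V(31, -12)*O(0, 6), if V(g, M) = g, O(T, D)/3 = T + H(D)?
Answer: 155/2 ≈ 77.500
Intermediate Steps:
O(T, D) = 3*T + 15/D (O(T, D) = 3*(T + 5/D) = 3*T + 15/D)
V(31, -12)*O(0, 6) = 31*(3*0 + 15/6) = 31*(0 + 15*(⅙)) = 31*(0 + 5/2) = 31*(5/2) = 155/2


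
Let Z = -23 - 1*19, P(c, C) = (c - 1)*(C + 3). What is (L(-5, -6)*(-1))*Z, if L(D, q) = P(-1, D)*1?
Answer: 168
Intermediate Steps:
P(c, C) = (-1 + c)*(3 + C)
Z = -42 (Z = -23 - 19 = -42)
L(D, q) = -6 - 2*D (L(D, q) = (-3 - D + 3*(-1) + D*(-1))*1 = (-3 - D - 3 - D)*1 = (-6 - 2*D)*1 = -6 - 2*D)
(L(-5, -6)*(-1))*Z = ((-6 - 2*(-5))*(-1))*(-42) = ((-6 + 10)*(-1))*(-42) = (4*(-1))*(-42) = -4*(-42) = 168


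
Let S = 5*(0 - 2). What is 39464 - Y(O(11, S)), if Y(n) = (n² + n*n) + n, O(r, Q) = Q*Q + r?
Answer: 14711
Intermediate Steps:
S = -10 (S = 5*(-2) = -10)
O(r, Q) = r + Q² (O(r, Q) = Q² + r = r + Q²)
Y(n) = n + 2*n² (Y(n) = (n² + n²) + n = 2*n² + n = n + 2*n²)
39464 - Y(O(11, S)) = 39464 - (11 + (-10)²)*(1 + 2*(11 + (-10)²)) = 39464 - (11 + 100)*(1 + 2*(11 + 100)) = 39464 - 111*(1 + 2*111) = 39464 - 111*(1 + 222) = 39464 - 111*223 = 39464 - 1*24753 = 39464 - 24753 = 14711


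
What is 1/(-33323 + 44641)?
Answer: 1/11318 ≈ 8.8355e-5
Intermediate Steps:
1/(-33323 + 44641) = 1/11318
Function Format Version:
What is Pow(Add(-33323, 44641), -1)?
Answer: Rational(1, 11318) ≈ 8.8355e-5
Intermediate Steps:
Pow(Add(-33323, 44641), -1) = Pow(11318, -1) = Rational(1, 11318)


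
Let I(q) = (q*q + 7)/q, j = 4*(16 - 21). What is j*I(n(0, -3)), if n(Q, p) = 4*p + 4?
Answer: 355/2 ≈ 177.50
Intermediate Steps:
n(Q, p) = 4 + 4*p
j = -20 (j = 4*(-5) = -20)
I(q) = (7 + q²)/q (I(q) = (q² + 7)/q = (7 + q²)/q)
j*I(n(0, -3)) = -20*((4 + 4*(-3)) + 7/(4 + 4*(-3))) = -20*((4 - 12) + 7/(4 - 12)) = -20*(-8 + 7/(-8)) = -20*(-8 + 7*(-⅛)) = -20*(-8 - 7/8) = -20*(-71/8) = 355/2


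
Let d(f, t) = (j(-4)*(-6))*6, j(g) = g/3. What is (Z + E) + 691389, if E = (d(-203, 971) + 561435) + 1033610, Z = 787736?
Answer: 3074218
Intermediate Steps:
j(g) = g/3 (j(g) = g*(⅓) = g/3)
d(f, t) = 48 (d(f, t) = (((⅓)*(-4))*(-6))*6 = -4/3*(-6)*6 = 8*6 = 48)
E = 1595093 (E = (48 + 561435) + 1033610 = 561483 + 1033610 = 1595093)
(Z + E) + 691389 = (787736 + 1595093) + 691389 = 2382829 + 691389 = 3074218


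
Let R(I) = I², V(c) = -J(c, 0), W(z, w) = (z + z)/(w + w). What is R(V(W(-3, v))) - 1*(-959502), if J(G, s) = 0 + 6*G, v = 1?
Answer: 959826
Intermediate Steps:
J(G, s) = 6*G
W(z, w) = z/w (W(z, w) = (2*z)/((2*w)) = (2*z)*(1/(2*w)) = z/w)
V(c) = -6*c
R(V(W(-3, v))) - 1*(-959502) = (-(-18)/1)² - 1*(-959502) = (-(-18))² + 959502 = (-6*(-3))² + 959502 = 18² + 959502 = 324 + 959502 = 959826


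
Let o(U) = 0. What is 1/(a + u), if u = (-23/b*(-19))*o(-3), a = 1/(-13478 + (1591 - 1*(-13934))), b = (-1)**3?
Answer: 2047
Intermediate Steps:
b = -1
a = 1/2047 (a = 1/(-13478 + (1591 + 13934)) = 1/(-13478 + 15525) = 1/2047 ≈ 0.00048852)
u = 0 (u = (-23/(-1)*(-19))*0 = (-23*(-1)*(-19))*0 = (23*(-19))*0 = -437*0 = 0)
1/(a + u) = 1/(1/2047 + 0) = 1/(1/2047) = 2047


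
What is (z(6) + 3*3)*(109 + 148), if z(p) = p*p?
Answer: 11565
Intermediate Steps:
z(p) = p²
(z(6) + 3*3)*(109 + 148) = (6² + 3*3)*(109 + 148) = (36 + 9)*257 = 45*257 = 11565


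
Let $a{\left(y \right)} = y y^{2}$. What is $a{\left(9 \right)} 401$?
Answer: $292329$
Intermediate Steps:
$a{\left(y \right)} = y^{3}$
$a{\left(9 \right)} 401 = 9^{3} \cdot 401 = 729 \cdot 401 = 292329$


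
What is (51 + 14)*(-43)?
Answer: -2795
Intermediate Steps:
(51 + 14)*(-43) = 65*(-43) = -2795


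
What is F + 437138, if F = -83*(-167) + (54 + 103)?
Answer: 451156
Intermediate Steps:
F = 14018 (F = 13861 + 157 = 14018)
F + 437138 = 14018 + 437138 = 451156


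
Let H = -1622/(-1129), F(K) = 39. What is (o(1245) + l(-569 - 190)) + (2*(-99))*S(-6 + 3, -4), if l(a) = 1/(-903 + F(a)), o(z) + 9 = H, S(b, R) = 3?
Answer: -586799689/975456 ≈ -601.56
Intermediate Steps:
H = 1622/1129 (H = -1622*(-1/1129) = 1622/1129 ≈ 1.4367)
o(z) = -8539/1129 (o(z) = -9 + 1622/1129 = -8539/1129)
l(a) = -1/864 (l(a) = 1/(-903 + 39) = 1/(-864) = -1/864)
(o(1245) + l(-569 - 190)) + (2*(-99))*S(-6 + 3, -4) = (-8539/1129 - 1/864) + (2*(-99))*3 = -7378825/975456 - 198*3 = -7378825/975456 - 594 = -586799689/975456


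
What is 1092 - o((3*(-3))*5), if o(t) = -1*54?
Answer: 1146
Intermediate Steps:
o(t) = -54
1092 - o((3*(-3))*5) = 1092 - 1*(-54) = 1092 + 54 = 1146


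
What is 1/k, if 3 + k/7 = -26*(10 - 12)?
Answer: 1/343 ≈ 0.0029155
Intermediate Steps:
k = 343 (k = -21 + 7*(-26*(10 - 12)) = -21 + 7*(-26*(-2)) = -21 + 7*52 = -21 + 364 = 343)
1/k = 1/343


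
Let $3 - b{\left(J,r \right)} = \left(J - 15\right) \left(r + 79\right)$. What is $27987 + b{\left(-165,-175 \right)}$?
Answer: $10710$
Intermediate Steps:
$b{\left(J,r \right)} = 3 - \left(-15 + J\right) \left(79 + r\right)$ ($b{\left(J,r \right)} = 3 - \left(J - 15\right) \left(r + 79\right) = 3 - \left(-15 + J\right) \left(79 + r\right)$)
$27987 + b{\left(-165,-175 \right)} = 27987 + \left(1188 - -13035 + 15 \left(-175\right) - \left(-165\right) \left(-175\right)\right) = 27987 + \left(1188 + 13035 - 2625 - 28875\right) = 27987 - 17277 = 10710$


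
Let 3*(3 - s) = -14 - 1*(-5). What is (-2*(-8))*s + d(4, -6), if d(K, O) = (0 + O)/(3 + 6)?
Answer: 286/3 ≈ 95.333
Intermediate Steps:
s = 6 (s = 3 - (-14 - 1*(-5))/3 = 3 - (-14 + 5)/3 = 3 - ⅓*(-9) = 3 + 3 = 6)
d(K, O) = O/9
(-2*(-8))*s + d(4, -6) = -2*(-8)*6 + (⅑)*(-6) = 16*6 - ⅔ = 96 - ⅔ = 286/3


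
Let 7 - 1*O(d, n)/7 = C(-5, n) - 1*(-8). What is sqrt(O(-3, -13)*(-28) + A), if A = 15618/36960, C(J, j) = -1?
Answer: sqrt(1002155)/1540 ≈ 0.65005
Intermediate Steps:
A = 2603/6160 (A = 15618*(1/36960) = 2603/6160 ≈ 0.42256)
O(d, n) = 0 (O(d, n) = 49 - 7*(-1 - 1*(-8)) = 49 - 7*(-1 + 8) = 49 - 7*7 = 49 - 49 = 0)
sqrt(O(-3, -13)*(-28) + A) = sqrt(0*(-28) + 2603/6160) = sqrt(0 + 2603/6160) = sqrt(2603/6160) = sqrt(1002155)/1540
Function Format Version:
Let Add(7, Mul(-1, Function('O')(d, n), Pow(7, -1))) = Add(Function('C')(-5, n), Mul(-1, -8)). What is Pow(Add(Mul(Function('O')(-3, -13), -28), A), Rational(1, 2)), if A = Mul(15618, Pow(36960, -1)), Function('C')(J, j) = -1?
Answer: Mul(Rational(1, 1540), Pow(1002155, Rational(1, 2))) ≈ 0.65005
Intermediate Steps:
A = Rational(2603, 6160) (A = Mul(15618, Rational(1, 36960)) = Rational(2603, 6160) ≈ 0.42256)
Function('O')(d, n) = 0 (Function('O')(d, n) = Add(49, Mul(-7, Add(-1, Mul(-1, -8)))) = Add(49, Mul(-7, Add(-1, 8))) = Add(49, Mul(-7, 7)) = Add(49, -49) = 0)
Pow(Add(Mul(Function('O')(-3, -13), -28), A), Rational(1, 2)) = Pow(Add(Mul(0, -28), Rational(2603, 6160)), Rational(1, 2)) = Pow(Add(0, Rational(2603, 6160)), Rational(1, 2)) = Pow(Rational(2603, 6160), Rational(1, 2)) = Mul(Rational(1, 1540), Pow(1002155, Rational(1, 2)))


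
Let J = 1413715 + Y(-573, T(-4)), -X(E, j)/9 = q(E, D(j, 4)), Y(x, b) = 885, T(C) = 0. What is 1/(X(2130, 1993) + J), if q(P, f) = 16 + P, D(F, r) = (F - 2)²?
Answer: 1/1395286 ≈ 7.1670e-7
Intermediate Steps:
D(F, r) = (-2 + F)²
X(E, j) = -144 - 9*E (X(E, j) = -9*(16 + E) = -144 - 9*E)
J = 1414600 (J = 1413715 + 885 = 1414600)
1/(X(2130, 1993) + J) = 1/((-144 - 9*2130) + 1414600) = 1/((-144 - 19170) + 1414600) = 1/(-19314 + 1414600) = 1/1395286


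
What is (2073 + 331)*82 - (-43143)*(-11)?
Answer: -277445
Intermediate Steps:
(2073 + 331)*82 - (-43143)*(-11) = 2404*82 - 1*474573 = 197128 - 474573 = -277445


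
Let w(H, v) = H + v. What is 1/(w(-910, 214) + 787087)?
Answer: 1/786391 ≈ 1.2716e-6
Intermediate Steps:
1/(w(-910, 214) + 787087) = 1/((-910 + 214) + 787087) = 1/(-696 + 787087) = 1/786391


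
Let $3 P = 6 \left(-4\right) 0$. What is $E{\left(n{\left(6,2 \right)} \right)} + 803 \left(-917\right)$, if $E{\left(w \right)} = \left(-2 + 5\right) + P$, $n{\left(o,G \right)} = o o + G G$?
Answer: $-736348$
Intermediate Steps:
$n{\left(o,G \right)} = G^{2} + o^{2}$ ($n{\left(o,G \right)} = o^{2} + G^{2} = G^{2} + o^{2}$)
$P = 0$ ($P = \frac{6 \left(-4\right) 0}{3} = \frac{\left(-24\right) 0}{3} = \frac{1}{3} \cdot 0 = 0$)
$E{\left(w \right)} = 3$ ($E{\left(w \right)} = \left(-2 + 5\right) + 0 = 3 + 0 = 3$)
$E{\left(n{\left(6,2 \right)} \right)} + 803 \left(-917\right) = 3 + 803 \left(-917\right) = 3 - 736351 = -736348$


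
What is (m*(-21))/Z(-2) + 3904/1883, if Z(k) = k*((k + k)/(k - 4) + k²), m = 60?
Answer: 258109/1883 ≈ 137.07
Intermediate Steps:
Z(k) = k*(k² + 2*k/(-4 + k)) (Z(k) = k*((2*k)/(-4 + k) + k²) = k*(2*k/(-4 + k) + k²) = k*(k² + 2*k/(-4 + k)))
(m*(-21))/Z(-2) + 3904/1883 = (60*(-21))/(((-2)²*(2 + (-2)² - 4*(-2))/(-4 - 2))) + 3904/1883 = -1260*(-3/(2*(2 + 4 + 8))) + 3904*(1/1883) = -1260/(4*(-⅙)*14) + 3904/1883 = -1260/(-28/3) + 3904/1883 = -1260*(-3/28) + 3904/1883 = 135 + 3904/1883 = 258109/1883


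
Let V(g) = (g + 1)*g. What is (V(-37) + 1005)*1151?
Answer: 2689887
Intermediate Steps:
V(g) = g*(1 + g) (V(g) = (1 + g)*g = g*(1 + g))
(V(-37) + 1005)*1151 = (-37*(1 - 37) + 1005)*1151 = (-37*(-36) + 1005)*1151 = (1332 + 1005)*1151 = 2337*1151 = 2689887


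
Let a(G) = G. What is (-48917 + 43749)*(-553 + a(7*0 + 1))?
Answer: 2852736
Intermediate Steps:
(-48917 + 43749)*(-553 + a(7*0 + 1)) = (-48917 + 43749)*(-553 + (7*0 + 1)) = -5168*(-553 + (0 + 1)) = -5168*(-553 + 1) = -5168*(-552) = 2852736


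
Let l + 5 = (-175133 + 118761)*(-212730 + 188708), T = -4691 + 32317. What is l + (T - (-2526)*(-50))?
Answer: 1354069505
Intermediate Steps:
T = 27626
l = 1354168179 (l = -5 + (-175133 + 118761)*(-212730 + 188708) = -5 - 56372*(-24022) = -5 + 1354168184 = 1354168179)
l + (T - (-2526)*(-50)) = 1354168179 + (27626 - (-2526)*(-50)) = 1354168179 + (27626 - 1*126300) = 1354168179 + (27626 - 126300) = 1354168179 - 98674 = 1354069505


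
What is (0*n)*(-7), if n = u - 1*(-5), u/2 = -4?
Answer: 0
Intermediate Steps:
u = -8 (u = 2*(-4) = -8)
n = -3 (n = -8 - 1*(-5) = -8 + 5 = -3)
(0*n)*(-7) = (0*(-3))*(-7) = 0*(-7) = 0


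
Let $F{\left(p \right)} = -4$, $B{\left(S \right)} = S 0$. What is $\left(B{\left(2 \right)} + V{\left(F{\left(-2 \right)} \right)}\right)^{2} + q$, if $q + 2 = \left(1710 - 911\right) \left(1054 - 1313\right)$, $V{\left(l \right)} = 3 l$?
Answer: $-206799$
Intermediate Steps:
$B{\left(S \right)} = 0$
$q = -206943$ ($q = -2 + \left(1710 - 911\right) \left(1054 - 1313\right) = -2 + 799 \left(-259\right) = -2 - 206941 = -206943$)
$\left(B{\left(2 \right)} + V{\left(F{\left(-2 \right)} \right)}\right)^{2} + q = \left(0 + 3 \left(-4\right)\right)^{2} - 206943 = \left(0 - 12\right)^{2} - 206943 = \left(-12\right)^{2} - 206943 = 144 - 206943 = -206799$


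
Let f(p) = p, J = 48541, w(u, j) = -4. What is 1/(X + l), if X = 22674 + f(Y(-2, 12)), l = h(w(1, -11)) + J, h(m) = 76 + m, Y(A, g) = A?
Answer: 1/71285 ≈ 1.4028e-5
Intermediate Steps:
l = 48613 (l = (76 - 4) + 48541 = 72 + 48541 = 48613)
X = 22672 (X = 22674 - 2 = 22672)
1/(X + l) = 1/(22672 + 48613) = 1/71285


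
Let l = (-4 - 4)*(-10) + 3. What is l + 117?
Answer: 200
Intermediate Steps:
l = 83 (l = -8*(-10) + 3 = 80 + 3 = 83)
l + 117 = 83 + 117 = 200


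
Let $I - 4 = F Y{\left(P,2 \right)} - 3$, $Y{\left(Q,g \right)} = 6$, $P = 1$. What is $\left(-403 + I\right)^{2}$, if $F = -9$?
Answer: $207936$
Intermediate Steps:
$I = -53$ ($I = 4 - 57 = -53$)
$\left(-403 + I\right)^{2} = \left(-403 - 53\right)^{2} = \left(-456\right)^{2} = 207936$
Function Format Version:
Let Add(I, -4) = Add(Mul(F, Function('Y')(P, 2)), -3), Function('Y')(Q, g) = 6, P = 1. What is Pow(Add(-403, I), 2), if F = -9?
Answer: 207936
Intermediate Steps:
I = -53 (I = Add(4, Add(Mul(-9, 6), -3)) = Add(4, Add(-54, -3)) = Add(4, -57) = -53)
Pow(Add(-403, I), 2) = Pow(Add(-403, -53), 2) = Pow(-456, 2) = 207936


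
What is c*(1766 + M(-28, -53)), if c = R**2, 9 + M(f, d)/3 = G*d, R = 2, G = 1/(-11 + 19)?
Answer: 13753/2 ≈ 6876.5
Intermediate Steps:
G = 1/8 ≈ 0.12500
M(f, d) = -27 + 3*d/8 (M(f, d) = -27 + 3*(d/8) = -27 + 3*d/8)
c = 4 (c = 2**2 = 4)
c*(1766 + M(-28, -53)) = 4*(1766 + (-27 + (3/8)*(-53))) = 4*(1766 + (-27 - 159/8)) = 4*(1766 - 375/8) = 4*(13753/8) = 13753/2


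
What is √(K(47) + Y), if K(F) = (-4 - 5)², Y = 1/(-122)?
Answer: √1205482/122 ≈ 8.9995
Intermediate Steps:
Y = -1/122 ≈ -0.0081967
K(F) = 81 (K(F) = (-9)² = 81)
√(K(47) + Y) = √(81 - 1/122) = √(9881/122) = √1205482/122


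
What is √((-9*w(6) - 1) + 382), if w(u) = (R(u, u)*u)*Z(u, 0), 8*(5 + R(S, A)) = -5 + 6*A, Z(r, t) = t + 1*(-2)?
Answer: √1038/2 ≈ 16.109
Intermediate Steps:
Z(r, t) = -2 + t (Z(r, t) = t - 2 = -2 + t)
R(S, A) = -45/8 + 3*A/4 (R(S, A) = -5 + (-5 + 6*A)/8 = -5 + (-5/8 + 3*A/4) = -45/8 + 3*A/4)
w(u) = -2*u*(-45/8 + 3*u/4) (w(u) = ((-45/8 + 3*u/4)*u)*(-2 + 0) = (u*(-45/8 + 3*u/4))*(-2) = -2*u*(-45/8 + 3*u/4))
√((-9*w(6) - 1) + 382) = √((-27*6*(15 - 2*6)/4 - 1) + 382) = √((-27*6*(15 - 12)/4 - 1) + 382) = √((-27*6*3/4 - 1) + 382) = √((-9*27/2 - 1) + 382) = √((-243/2 - 1) + 382) = √(-245/2 + 382) = √(519/2) = √1038/2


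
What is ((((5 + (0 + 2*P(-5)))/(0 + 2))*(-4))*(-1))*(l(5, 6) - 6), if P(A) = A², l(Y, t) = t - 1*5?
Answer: -550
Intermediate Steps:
l(Y, t) = -5 + t (l(Y, t) = t - 5 = -5 + t)
((((5 + (0 + 2*P(-5)))/(0 + 2))*(-4))*(-1))*(l(5, 6) - 6) = ((((5 + (0 + 2*(-5)²))/(0 + 2))*(-4))*(-1))*((-5 + 6) - 6) = ((((5 + (0 + 2*25))/2)*(-4))*(-1))*(1 - 6) = ((((5 + (0 + 50))*(½))*(-4))*(-1))*(-5) = ((((5 + 50)*(½))*(-4))*(-1))*(-5) = (((55*(½))*(-4))*(-1))*(-5) = (((55/2)*(-4))*(-1))*(-5) = -110*(-1)*(-5) = 110*(-5) = -550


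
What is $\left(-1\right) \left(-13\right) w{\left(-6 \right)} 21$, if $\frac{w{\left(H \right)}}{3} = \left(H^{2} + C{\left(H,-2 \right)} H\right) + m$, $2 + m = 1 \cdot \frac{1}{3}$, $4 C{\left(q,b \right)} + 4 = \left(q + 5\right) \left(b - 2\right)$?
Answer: $28119$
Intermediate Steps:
$C{\left(q,b \right)} = -1 + \frac{\left(-2 + b\right) \left(5 + q\right)}{4}$ ($C{\left(q,b \right)} = -1 + \frac{\left(q + 5\right) \left(b - 2\right)}{4} = -1 + \frac{\left(5 + q\right) \left(-2 + b\right)}{4} = -1 + \frac{\left(-2 + b\right) \left(5 + q\right)}{4}$)
$m = - \frac{5}{3}$ ($m = -2 + 1 \cdot \frac{1}{3} = -2 + \frac{1}{3} = - \frac{5}{3} \approx -1.6667$)
$w{\left(H \right)} = -5 + 3 H^{2} + 3 H \left(-6 - H\right)$ ($w{\left(H \right)} = 3 \left(\left(H^{2} + \left(- \frac{7}{2} - \frac{H}{2} + \frac{5}{4} \left(-2\right) + \frac{1}{4} \left(-2\right) H\right) H\right) - \frac{5}{3}\right) = 3 \left(\left(H^{2} + \left(- \frac{7}{2} - \frac{H}{2} - \frac{5}{2} - \frac{H}{2}\right) H\right) - \frac{5}{3}\right) = 3 \left(\left(H^{2} + \left(-6 - H\right) H\right) - \frac{5}{3}\right) = 3 \left(\left(H^{2} + H \left(-6 - H\right)\right) - \frac{5}{3}\right) = 3 \left(- \frac{5}{3} + H^{2} + H \left(-6 - H\right)\right) = -5 + 3 H^{2} + 3 H \left(-6 - H\right)$)
$\left(-1\right) \left(-13\right) w{\left(-6 \right)} 21 = \left(-1\right) \left(-13\right) \left(-5 - -108\right) 21 = 13 \left(-5 + 108\right) 21 = 13 \cdot 103 \cdot 21 = 1339 \cdot 21 = 28119$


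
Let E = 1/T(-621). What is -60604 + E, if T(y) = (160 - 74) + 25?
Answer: -6727043/111 ≈ -60604.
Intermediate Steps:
T(y) = 111 (T(y) = 86 + 25 = 111)
E = 1/111 ≈ 0.0090090
-60604 + E = -60604 + 1/111 = -6727043/111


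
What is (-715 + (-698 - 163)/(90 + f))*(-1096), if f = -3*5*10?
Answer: 3839562/5 ≈ 7.6791e+5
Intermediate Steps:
f = -150 (f = -15*10 = -150)
(-715 + (-698 - 163)/(90 + f))*(-1096) = (-715 + (-698 - 163)/(90 - 150))*(-1096) = (-715 - 861/(-60))*(-1096) = (-715 - 861*(-1/60))*(-1096) = (-715 + 287/20)*(-1096) = -14013/20*(-1096) = 3839562/5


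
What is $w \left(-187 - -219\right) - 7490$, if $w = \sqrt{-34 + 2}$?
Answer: $-7490 + 128 i \sqrt{2} \approx -7490.0 + 181.02 i$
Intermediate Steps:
$w = 4 i \sqrt{2}$ ($w = \sqrt{-32} = 4 i \sqrt{2} \approx 5.6569 i$)
$w \left(-187 - -219\right) - 7490 = 4 i \sqrt{2} \left(-187 - -219\right) - 7490 = 4 i \sqrt{2} \left(-187 + 219\right) - 7490 = 4 i \sqrt{2} \cdot 32 - 7490 = 128 i \sqrt{2} - 7490 = -7490 + 128 i \sqrt{2}$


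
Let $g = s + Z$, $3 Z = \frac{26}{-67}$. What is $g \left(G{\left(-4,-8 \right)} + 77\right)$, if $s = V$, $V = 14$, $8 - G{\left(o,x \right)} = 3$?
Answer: $\frac{228616}{201} \approx 1137.4$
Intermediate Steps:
$G{\left(o,x \right)} = 5$ ($G{\left(o,x \right)} = 8 - 3 = 5$)
$s = 14$
$Z = - \frac{26}{201}$ ($Z = \frac{26 \frac{1}{-67}}{3} = \frac{26 \left(- \frac{1}{67}\right)}{3} = \frac{1}{3} \left(- \frac{26}{67}\right) = - \frac{26}{201} \approx -0.12935$)
$g = \frac{2788}{201}$ ($g = 14 - \frac{26}{201} = \frac{2788}{201} \approx 13.871$)
$g \left(G{\left(-4,-8 \right)} + 77\right) = \frac{2788 \left(5 + 77\right)}{201} = \frac{2788}{201} \cdot 82 = \frac{228616}{201}$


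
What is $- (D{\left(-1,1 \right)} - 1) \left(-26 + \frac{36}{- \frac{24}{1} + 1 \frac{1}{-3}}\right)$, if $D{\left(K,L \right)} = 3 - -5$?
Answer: $\frac{14042}{73} \approx 192.36$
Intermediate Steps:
$D{\left(K,L \right)} = 8$ ($D{\left(K,L \right)} = 3 + 5 = 8$)
$- (D{\left(-1,1 \right)} - 1) \left(-26 + \frac{36}{- \frac{24}{1} + 1 \frac{1}{-3}}\right) = - (8 - 1) \left(-26 + \frac{36}{- \frac{24}{1} + 1 \frac{1}{-3}}\right) = - (8 - 1) \left(-26 + \frac{36}{\left(-24\right) 1 + 1 \left(- \frac{1}{3}\right)}\right) = \left(-1\right) 7 \left(-26 + \frac{36}{-24 - \frac{1}{3}}\right) = - 7 \left(-26 + \frac{36}{- \frac{73}{3}}\right) = - 7 \left(-26 + 36 \left(- \frac{3}{73}\right)\right) = - 7 \left(-26 - \frac{108}{73}\right) = \left(-7\right) \left(- \frac{2006}{73}\right) = \frac{14042}{73}$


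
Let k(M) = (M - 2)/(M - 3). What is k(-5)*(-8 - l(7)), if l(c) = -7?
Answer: -7/8 ≈ -0.87500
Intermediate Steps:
k(M) = (-2 + M)/(-3 + M)
k(-5)*(-8 - l(7)) = ((-2 - 5)/(-3 - 5))*(-8 - 1*(-7)) = (-7/(-8))*(-8 + 7) = -1/8*(-7)*(-1) = (7/8)*(-1) = -7/8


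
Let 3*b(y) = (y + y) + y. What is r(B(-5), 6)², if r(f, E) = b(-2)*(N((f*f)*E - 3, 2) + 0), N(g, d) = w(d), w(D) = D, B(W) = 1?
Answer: 16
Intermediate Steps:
N(g, d) = d
b(y) = y (b(y) = ((y + y) + y)/3 = (2*y + y)/3 = (3*y)/3 = y)
r(f, E) = -4 (r(f, E) = -2*(2 + 0) = -2*2 = -4)
r(B(-5), 6)² = (-4)² = 16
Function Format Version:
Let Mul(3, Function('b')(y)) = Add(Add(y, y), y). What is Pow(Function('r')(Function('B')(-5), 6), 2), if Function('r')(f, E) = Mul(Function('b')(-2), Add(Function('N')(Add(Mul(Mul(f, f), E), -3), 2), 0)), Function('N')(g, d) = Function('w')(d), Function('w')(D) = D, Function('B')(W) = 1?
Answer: 16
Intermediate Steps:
Function('N')(g, d) = d
Function('b')(y) = y (Function('b')(y) = Mul(Rational(1, 3), Add(Add(y, y), y)) = Mul(Rational(1, 3), Add(Mul(2, y), y)) = Mul(Rational(1, 3), Mul(3, y)) = y)
Function('r')(f, E) = -4 (Function('r')(f, E) = Mul(-2, Add(2, 0)) = Mul(-2, 2) = -4)
Pow(Function('r')(Function('B')(-5), 6), 2) = Pow(-4, 2) = 16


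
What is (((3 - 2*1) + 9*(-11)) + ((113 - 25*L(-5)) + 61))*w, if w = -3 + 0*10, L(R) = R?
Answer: -603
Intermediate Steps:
w = -3 (w = -3 + 0 = -3)
(((3 - 2*1) + 9*(-11)) + ((113 - 25*L(-5)) + 61))*w = (((3 - 2*1) + 9*(-11)) + ((113 - 25*(-5)) + 61))*(-3) = (((3 - 2) - 99) + ((113 + 125) + 61))*(-3) = ((1 - 99) + (238 + 61))*(-3) = (-98 + 299)*(-3) = 201*(-3) = -603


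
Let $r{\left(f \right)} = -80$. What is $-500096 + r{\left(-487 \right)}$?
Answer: $-500176$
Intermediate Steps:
$-500096 + r{\left(-487 \right)} = -500096 - 80 = -500176$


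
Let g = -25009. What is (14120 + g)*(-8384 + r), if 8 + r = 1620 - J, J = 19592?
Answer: 287077596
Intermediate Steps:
r = -17980 (r = -8 + (1620 - 1*19592) = -8 + (1620 - 19592) = -8 - 17972 = -17980)
(14120 + g)*(-8384 + r) = (14120 - 25009)*(-8384 - 17980) = -10889*(-26364) = 287077596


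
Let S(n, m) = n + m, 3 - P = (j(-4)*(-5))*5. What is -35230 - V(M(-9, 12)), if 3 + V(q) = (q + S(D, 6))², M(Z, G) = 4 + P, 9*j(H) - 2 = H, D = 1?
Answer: -2859163/81 ≈ -35298.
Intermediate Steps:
j(H) = 2/9 + H/9
P = -23/9 (P = 3 - (2/9 + (⅑)*(-4))*(-5)*5 = 3 - (2/9 - 4/9)*(-5)*5 = 3 - (-2/9*(-5))*5 = 3 - 10*5/9 = 3 - 1*50/9 = 3 - 50/9 = -23/9 ≈ -2.5556)
S(n, m) = m + n
M(Z, G) = 13/9 (M(Z, G) = 4 - 23/9 = 13/9)
V(q) = -3 + (7 + q)² (V(q) = -3 + (q + (6 + 1))² = -3 + (q + 7)² = -3 + (7 + q)²)
-35230 - V(M(-9, 12)) = -35230 - (-3 + (7 + 13/9)²) = -35230 - (-3 + (76/9)²) = -35230 - (-3 + 5776/81) = -35230 - 1*5533/81 = -35230 - 5533/81 = -2859163/81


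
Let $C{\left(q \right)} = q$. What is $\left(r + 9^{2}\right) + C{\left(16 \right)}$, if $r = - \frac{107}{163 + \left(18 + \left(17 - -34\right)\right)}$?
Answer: $\frac{22397}{232} \approx 96.539$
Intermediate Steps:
$r = - \frac{107}{232}$ ($r = - \frac{107}{163 + \left(18 + \left(17 + 34\right)\right)} = - \frac{107}{163 + \left(18 + 51\right)} = - \frac{107}{163 + 69} = - \frac{107}{232} \approx -0.46121$)
$\left(r + 9^{2}\right) + C{\left(16 \right)} = \left(- \frac{107}{232} + 9^{2}\right) + 16 = \left(- \frac{107}{232} + 81\right) + 16 = \frac{18685}{232} + 16 = \frac{22397}{232}$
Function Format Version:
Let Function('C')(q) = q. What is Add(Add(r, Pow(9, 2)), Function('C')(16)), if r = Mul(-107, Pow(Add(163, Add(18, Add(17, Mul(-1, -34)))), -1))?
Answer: Rational(22397, 232) ≈ 96.539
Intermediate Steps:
r = Rational(-107, 232) (r = Mul(-107, Pow(Add(163, Add(18, Add(17, 34))), -1)) = Mul(-107, Pow(Add(163, Add(18, 51)), -1)) = Mul(-107, Pow(Add(163, 69), -1)) = Mul(-107, Pow(232, -1)) = Mul(-107, Rational(1, 232)) = Rational(-107, 232) ≈ -0.46121)
Add(Add(r, Pow(9, 2)), Function('C')(16)) = Add(Add(Rational(-107, 232), Pow(9, 2)), 16) = Add(Add(Rational(-107, 232), 81), 16) = Add(Rational(18685, 232), 16) = Rational(22397, 232)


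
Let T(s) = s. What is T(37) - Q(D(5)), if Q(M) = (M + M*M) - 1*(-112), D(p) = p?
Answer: -105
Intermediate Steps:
Q(M) = 112 + M + M² (Q(M) = (M + M²) + 112 = 112 + M + M²)
T(37) - Q(D(5)) = 37 - (112 + 5 + 5²) = 37 - (112 + 5 + 25) = 37 - 1*142 = 37 - 142 = -105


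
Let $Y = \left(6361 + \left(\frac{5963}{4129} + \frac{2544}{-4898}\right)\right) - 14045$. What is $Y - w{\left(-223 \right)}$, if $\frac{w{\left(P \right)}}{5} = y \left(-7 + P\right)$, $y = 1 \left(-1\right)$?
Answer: $- \frac{89319358815}{10111921} \approx -8833.1$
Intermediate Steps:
$y = -1$
$w{\left(P \right)} = 35 - 5 P$ ($w{\left(P \right)} = 5 \left(- (-7 + P)\right) = 5 \left(7 - P\right) = 35 - 5 P$)
$Y = - \frac{77690649665}{10111921}$ ($Y = \left(6361 + \left(5963 \cdot \frac{1}{4129} + 2544 \left(- \frac{1}{4898}\right)\right)\right) - 14045 = \left(6361 + \left(\frac{5963}{4129} - \frac{1272}{2449}\right)\right) - 14045 = \left(6361 + \frac{9351299}{10111921}\right) - 14045 = \frac{64331280780}{10111921} - 14045 = - \frac{77690649665}{10111921} \approx -7683.1$)
$Y - w{\left(-223 \right)} = - \frac{77690649665}{10111921} - \left(35 - -1115\right) = - \frac{77690649665}{10111921} - \left(35 + 1115\right) = - \frac{77690649665}{10111921} - 1150 = - \frac{89319358815}{10111921}$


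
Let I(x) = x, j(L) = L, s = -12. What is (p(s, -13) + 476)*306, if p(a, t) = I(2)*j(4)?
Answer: 148104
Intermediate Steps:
p(a, t) = 8 (p(a, t) = 2*4 = 8)
(p(s, -13) + 476)*306 = (8 + 476)*306 = 484*306 = 148104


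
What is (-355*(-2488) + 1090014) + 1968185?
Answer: 3941439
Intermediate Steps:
(-355*(-2488) + 1090014) + 1968185 = (883240 + 1090014) + 1968185 = 1973254 + 1968185 = 3941439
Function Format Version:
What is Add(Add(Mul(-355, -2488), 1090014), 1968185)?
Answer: 3941439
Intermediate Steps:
Add(Add(Mul(-355, -2488), 1090014), 1968185) = Add(Add(883240, 1090014), 1968185) = Add(1973254, 1968185) = 3941439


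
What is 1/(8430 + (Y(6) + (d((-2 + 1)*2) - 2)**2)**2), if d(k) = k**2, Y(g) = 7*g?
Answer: 1/10546 ≈ 9.4823e-5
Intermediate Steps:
1/(8430 + (Y(6) + (d((-2 + 1)*2) - 2)**2)**2) = 1/(8430 + (7*6 + (((-2 + 1)*2)**2 - 2)**2)**2) = 1/(8430 + (42 + ((-1*2)**2 - 2)**2)**2) = 1/(8430 + (42 + ((-2)**2 - 2)**2)**2) = 1/(8430 + (42 + (4 - 2)**2)**2) = 1/(8430 + (42 + 2**2)**2) = 1/(8430 + (42 + 4)**2) = 1/(8430 + 46**2) = 1/(8430 + 2116) = 1/10546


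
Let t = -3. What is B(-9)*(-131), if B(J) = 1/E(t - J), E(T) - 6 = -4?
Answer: -131/2 ≈ -65.500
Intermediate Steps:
E(T) = 2 (E(T) = 6 - 4 = 2)
B(J) = ½ (B(J) = 1/2 = ½)
B(-9)*(-131) = (½)*(-131) = -131/2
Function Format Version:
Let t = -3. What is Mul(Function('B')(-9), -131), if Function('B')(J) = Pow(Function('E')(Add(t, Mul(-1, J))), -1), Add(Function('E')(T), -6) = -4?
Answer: Rational(-131, 2) ≈ -65.500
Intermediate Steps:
Function('E')(T) = 2 (Function('E')(T) = Add(6, -4) = 2)
Function('B')(J) = Rational(1, 2) (Function('B')(J) = Pow(2, -1) = Rational(1, 2))
Mul(Function('B')(-9), -131) = Mul(Rational(1, 2), -131) = Rational(-131, 2)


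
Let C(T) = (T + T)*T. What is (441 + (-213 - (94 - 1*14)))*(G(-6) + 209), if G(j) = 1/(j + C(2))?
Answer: 31006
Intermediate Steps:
C(T) = 2*T² (C(T) = (2*T)*T = 2*T²)
G(j) = 1/(8 + j) (G(j) = 1/(j + 2*2²) = 1/(j + 2*4) = 1/(j + 8) = 1/(8 + j))
(441 + (-213 - (94 - 1*14)))*(G(-6) + 209) = (441 + (-213 - (94 - 1*14)))*(1/(8 - 6) + 209) = (441 + (-213 - (94 - 14)))*(1/2 + 209) = (441 + (-213 - 1*80))*(½ + 209) = (441 + (-213 - 80))*(419/2) = (441 - 293)*(419/2) = 148*(419/2) = 31006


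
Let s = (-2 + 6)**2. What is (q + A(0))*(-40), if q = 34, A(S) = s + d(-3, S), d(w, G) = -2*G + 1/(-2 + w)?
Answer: -1992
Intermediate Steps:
d(w, G) = 1/(-2 + w) - 2*G
s = 16 (s = 4**2 = 16)
A(S) = 79/5 - 2*S (A(S) = 16 + (1 + 4*S - 2*S*(-3))/(-2 - 3) = 16 + (1 + 4*S + 6*S)/(-5) = 16 - (1 + 10*S)/5 = 16 + (-1/5 - 2*S) = 79/5 - 2*S)
(q + A(0))*(-40) = (34 + (79/5 - 2*0))*(-40) = (34 + (79/5 + 0))*(-40) = (34 + 79/5)*(-40) = (249/5)*(-40) = -1992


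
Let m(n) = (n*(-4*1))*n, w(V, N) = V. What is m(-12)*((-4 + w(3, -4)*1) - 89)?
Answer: 51840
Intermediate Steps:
m(n) = -4*n**2 (m(n) = (n*(-4))*n = (-4*n)*n = -4*n**2)
m(-12)*((-4 + w(3, -4)*1) - 89) = (-4*(-12)**2)*((-4 + 3*1) - 89) = (-4*144)*((-4 + 3) - 89) = -576*(-1 - 89) = -576*(-90) = 51840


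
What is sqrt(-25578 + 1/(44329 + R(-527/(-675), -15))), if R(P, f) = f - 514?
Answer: I*sqrt(490698582762)/4380 ≈ 159.93*I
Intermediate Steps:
R(P, f) = -514 + f
sqrt(-25578 + 1/(44329 + R(-527/(-675), -15))) = sqrt(-25578 + 1/(44329 + (-514 - 15))) = sqrt(-25578 + 1/(44329 - 529)) = sqrt(-25578 + 1/43800) = sqrt(-1120316399/43800) = I*sqrt(490698582762)/4380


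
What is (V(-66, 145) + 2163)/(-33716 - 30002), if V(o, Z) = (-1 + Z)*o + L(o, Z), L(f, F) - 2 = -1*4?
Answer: 7343/63718 ≈ 0.11524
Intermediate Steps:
L(f, F) = -2 (L(f, F) = 2 - 1*4 = 2 - 4 = -2)
V(o, Z) = -2 + o*(-1 + Z) (V(o, Z) = (-1 + Z)*o - 2 = o*(-1 + Z) - 2 = -2 + o*(-1 + Z))
(V(-66, 145) + 2163)/(-33716 - 30002) = ((-2 - 1*(-66) + 145*(-66)) + 2163)/(-33716 - 30002) = ((-2 + 66 - 9570) + 2163)/(-63718) = (-9506 + 2163)*(-1/63718) = -7343*(-1/63718) = 7343/63718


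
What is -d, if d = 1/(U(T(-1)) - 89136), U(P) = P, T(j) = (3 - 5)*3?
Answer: 1/89142 ≈ 1.1218e-5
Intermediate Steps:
T(j) = -6 (T(j) = -2*3 = -6)
d = -1/89142 (d = 1/(-6 - 89136) = 1/(-89142) = -1/89142 ≈ -1.1218e-5)
-d = -1*(-1/89142) = 1/89142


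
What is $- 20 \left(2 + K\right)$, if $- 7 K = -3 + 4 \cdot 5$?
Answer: $\frac{60}{7} \approx 8.5714$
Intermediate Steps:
$K = - \frac{17}{7}$ ($K = - \frac{-3 + 4 \cdot 5}{7} = - \frac{-3 + 20}{7} = \left(- \frac{1}{7}\right) 17 = - \frac{17}{7} \approx -2.4286$)
$- 20 \left(2 + K\right) = - 20 \left(2 - \frac{17}{7}\right) = \left(-20\right) \left(- \frac{3}{7}\right) = \frac{60}{7}$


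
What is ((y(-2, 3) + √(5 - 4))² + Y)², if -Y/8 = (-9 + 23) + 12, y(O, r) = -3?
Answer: 41616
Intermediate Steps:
Y = -208 (Y = -8*((-9 + 23) + 12) = -8*(14 + 12) = -8*26 = -208)
((y(-2, 3) + √(5 - 4))² + Y)² = ((-3 + √(5 - 4))² - 208)² = ((-3 + √1)² - 208)² = ((-3 + 1)² - 208)² = ((-2)² - 208)² = (4 - 208)² = (-204)² = 41616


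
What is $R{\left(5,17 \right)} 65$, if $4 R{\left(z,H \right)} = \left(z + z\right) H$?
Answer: $\frac{5525}{2} \approx 2762.5$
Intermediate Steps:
$R{\left(z,H \right)} = \frac{H z}{2}$ ($R{\left(z,H \right)} = \frac{\left(z + z\right) H}{4} = \frac{2 z H}{4} = \frac{2 H z}{4} = \frac{H z}{2}$)
$R{\left(5,17 \right)} 65 = \frac{1}{2} \cdot 17 \cdot 5 \cdot 65 = \frac{85}{2} \cdot 65 = \frac{5525}{2}$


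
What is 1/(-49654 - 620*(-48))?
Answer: -1/19894 ≈ -5.0266e-5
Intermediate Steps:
1/(-49654 - 620*(-48)) = 1/(-49654 + 29760) = 1/(-19894) = -1/19894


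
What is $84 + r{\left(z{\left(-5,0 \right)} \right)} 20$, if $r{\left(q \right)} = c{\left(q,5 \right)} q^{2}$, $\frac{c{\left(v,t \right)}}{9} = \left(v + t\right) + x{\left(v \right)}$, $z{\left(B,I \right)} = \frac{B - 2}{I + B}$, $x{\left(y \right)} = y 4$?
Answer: $\frac{21588}{5} \approx 4317.6$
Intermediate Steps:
$x{\left(y \right)} = 4 y$
$z{\left(B,I \right)} = \frac{-2 + B}{B + I}$
$c{\left(v,t \right)} = 9 t + 45 v$ ($c{\left(v,t \right)} = 9 \left(\left(v + t\right) + 4 v\right) = 9 \left(\left(t + v\right) + 4 v\right) = 9 \left(t + 5 v\right) = 9 t + 45 v$)
$r{\left(q \right)} = q^{2} \left(45 + 45 q\right)$ ($r{\left(q \right)} = \left(9 \cdot 5 + 45 q\right) q^{2} = \left(45 + 45 q\right) q^{2} = q^{2} \left(45 + 45 q\right)$)
$84 + r{\left(z{\left(-5,0 \right)} \right)} 20 = 84 + 45 \left(\frac{-2 - 5}{-5 + 0}\right)^{2} \left(1 + \frac{-2 - 5}{-5 + 0}\right) 20 = 84 + 45 \left(\frac{1}{-5} \left(-7\right)\right)^{2} \left(1 + \frac{1}{-5} \left(-7\right)\right) 20 = 84 + 45 \left(\left(- \frac{1}{5}\right) \left(-7\right)\right)^{2} \left(1 - - \frac{7}{5}\right) 20 = 84 + 45 \left(\frac{7}{5}\right)^{2} \left(1 + \frac{7}{5}\right) 20 = 84 + 45 \cdot \frac{49}{25} \cdot \frac{12}{5} \cdot 20 = 84 + \frac{5292}{25} \cdot 20 = 84 + \frac{21168}{5} = \frac{21588}{5}$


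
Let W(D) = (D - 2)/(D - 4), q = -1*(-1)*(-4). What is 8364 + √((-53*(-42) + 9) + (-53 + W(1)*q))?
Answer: 8364 + √19626/3 ≈ 8410.7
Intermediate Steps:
q = -4 (q = 1*(-4) = -4)
W(D) = (-2 + D)/(-4 + D)
8364 + √((-53*(-42) + 9) + (-53 + W(1)*q)) = 8364 + √((-53*(-42) + 9) + (-53 + ((-2 + 1)/(-4 + 1))*(-4))) = 8364 + √((2226 + 9) + (-53 + (-1/(-3))*(-4))) = 8364 + √(2235 + (-53 - ⅓*(-1)*(-4))) = 8364 + √(2235 + (-53 + (⅓)*(-4))) = 8364 + √(2235 + (-53 - 4/3)) = 8364 + √(2235 - 163/3) = 8364 + √(6542/3) = 8364 + √19626/3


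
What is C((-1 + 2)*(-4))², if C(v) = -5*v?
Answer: 400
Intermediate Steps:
C((-1 + 2)*(-4))² = (-5*(-1 + 2)*(-4))² = (-5*(-4))² = 20² = 400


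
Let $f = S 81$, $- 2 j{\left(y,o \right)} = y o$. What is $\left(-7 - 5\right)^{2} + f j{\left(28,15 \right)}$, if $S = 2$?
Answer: $-33876$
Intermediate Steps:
$j{\left(y,o \right)} = - \frac{o y}{2}$ ($j{\left(y,o \right)} = - \frac{y o}{2} = - \frac{o y}{2}$)
$f = 162$ ($f = 2 \cdot 81 = 162$)
$\left(-7 - 5\right)^{2} + f j{\left(28,15 \right)} = \left(-7 - 5\right)^{2} + 162 \left(\left(- \frac{1}{2}\right) 15 \cdot 28\right) = \left(-12\right)^{2} + 162 \left(-210\right) = 144 - 34020 = -33876$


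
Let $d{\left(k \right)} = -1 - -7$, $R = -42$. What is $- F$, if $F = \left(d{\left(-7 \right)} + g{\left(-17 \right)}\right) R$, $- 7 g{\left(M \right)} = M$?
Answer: $354$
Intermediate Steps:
$d{\left(k \right)} = 6$ ($d{\left(k \right)} = -1 + 7 = 6$)
$g{\left(M \right)} = - \frac{M}{7}$
$F = -354$ ($F = \left(6 - - \frac{17}{7}\right) \left(-42\right) = \left(6 + \frac{17}{7}\right) \left(-42\right) = \frac{59}{7} \left(-42\right) = -354$)
$- F = \left(-1\right) \left(-354\right) = 354$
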